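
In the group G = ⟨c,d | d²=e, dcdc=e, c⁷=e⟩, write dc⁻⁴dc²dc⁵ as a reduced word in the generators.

Multiply left to right, reducing at each step:
  d · c⁻⁴ = c⁴d
  (c⁴d) · d = c⁴
  (c⁴) · c² = c⁶
  (c⁶) · d = c⁶d
  (c⁶d) · c⁵ = cd

Answer: cd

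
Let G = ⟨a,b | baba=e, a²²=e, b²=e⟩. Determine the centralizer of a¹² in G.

⟨a¹²⟩ ⊆ C_G(a¹²) since powers of a¹² commute with a¹²; so |C_G(a¹²)| ≥ |⟨a¹²⟩| = 11.
By orbit–stabilizer, |C_G(a¹²)| = |G| / |conj. class of a¹²| = 44 / 2 = 22.
The 22 elements commuting with a¹² are {e, a, a², a³, a⁴, a⁵, a⁶, a⁷, a⁸, a⁹, a¹⁰, a¹¹, a¹², a¹³, a¹⁴, a¹⁵, a¹⁶, a¹⁷, a¹⁸, a¹⁹, a²⁰, a²¹}.

Answer: {e, a, a², a³, a⁴, a⁵, a⁶, a⁷, a⁸, a⁹, a¹⁰, a¹¹, a¹², a¹³, a¹⁴, a¹⁵, a¹⁶, a¹⁷, a¹⁸, a¹⁹, a²⁰, a²¹}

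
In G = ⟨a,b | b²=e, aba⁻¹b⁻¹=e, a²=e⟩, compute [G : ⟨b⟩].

First find ord(b) by computing successive powers:
  b¹ = b, b² = e.
So |⟨b⟩| = ord(b) = 2. With |G| = 4, by Lagrange [G : ⟨b⟩] = 4/2 = 2.

Answer: 2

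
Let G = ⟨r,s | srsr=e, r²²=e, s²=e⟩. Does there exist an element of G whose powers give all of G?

Every cyclic group is abelian. But r·s = rs while s·r = r²¹s, so r·s ≠ s·r and G is not abelian. Hence G is not cyclic.

Answer: No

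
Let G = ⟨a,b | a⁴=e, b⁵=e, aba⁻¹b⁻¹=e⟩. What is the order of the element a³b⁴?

Compute successive powers until reaching e:
  (a³b⁴)¹ = a³b⁴, (a³b⁴)² = a²b³, (a³b⁴)³ = ab², (a³b⁴)⁴ = b, (a³b⁴)⁵ = a³, (a³b⁴)⁶ = a²b⁴, (a³b⁴)⁷ = ab³, (a³b⁴)⁸ = b², (a³b⁴)⁹ = a³b, (a³b⁴)¹⁰ = a², (a³b⁴)¹¹ = ab⁴, (a³b⁴)¹² = b³, (a³b⁴)¹³ = a³b², (a³b⁴)¹⁴ = a²b, (a³b⁴)¹⁵ = a, (a³b⁴)¹⁶ = b⁴, (a³b⁴)¹⁷ = a³b³, (a³b⁴)¹⁸ = a²b², (a³b⁴)¹⁹ = ab, (a³b⁴)²⁰ = e.
The smallest positive k with (a³b⁴)ᵏ = e is 20.

Answer: 20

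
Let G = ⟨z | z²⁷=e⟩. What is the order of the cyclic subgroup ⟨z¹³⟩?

|⟨z¹³⟩| equals the order of z¹³. Compute successive powers until reaching e:
  (z¹³)¹ = z¹³, (z¹³)² = z²⁶, (z¹³)³ = z¹², (z¹³)⁴ = z²⁵, (z¹³)⁵ = z¹¹, (z¹³)⁶ = z²⁴, (z¹³)⁷ = z¹⁰, (z¹³)⁸ = z²³, (z¹³)⁹ = z⁹, (z¹³)¹⁰ = z²², (z¹³)¹¹ = z⁸, (z¹³)¹² = z²¹, (z¹³)¹³ = z⁷, (z¹³)¹⁴ = z²⁰, (z¹³)¹⁵ = z⁶, (z¹³)¹⁶ = z¹⁹, (z¹³)¹⁷ = z⁵, (z¹³)¹⁸ = z¹⁸, (z¹³)¹⁹ = z⁴, (z¹³)²⁰ = z¹⁷, (z¹³)²¹ = z³, (z¹³)²² = z¹⁶, (z¹³)²³ = z², (z¹³)²⁴ = z¹⁵, (z¹³)²⁵ = z, (z¹³)²⁶ = z¹⁴, (z¹³)²⁷ = e.
The smallest positive k with (z¹³)ᵏ = e is 27, so |⟨z¹³⟩| = 27.

Answer: 27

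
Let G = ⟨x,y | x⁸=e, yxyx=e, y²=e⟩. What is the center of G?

An element z ∈ Z(G) iff z commutes with every generator.
For example x⁴ is central: (x⁴)·x = x⁵ = x·(x⁴); (x⁴)·y = x⁴y = y·(x⁴).
Whereas x ∉ Z(G) since x·y = xy ≠ x⁷y = y·x.
Checking each of the 16 elements this way gives Z(G) = {e, x⁴}, of order 2.

Answer: {e, x⁴}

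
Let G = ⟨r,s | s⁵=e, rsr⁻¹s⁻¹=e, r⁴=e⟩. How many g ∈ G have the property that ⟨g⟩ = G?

G is cyclic of order 20. An element generates G iff its order is 20, and a cyclic group of order 20 has exactly φ(20) = 8 such elements.

Answer: 8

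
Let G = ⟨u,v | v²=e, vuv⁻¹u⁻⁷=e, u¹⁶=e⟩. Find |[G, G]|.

G' = [G, G] is generated by all commutators. The generator-pair commutators are: [u, v] = u¹⁰.
The subgroup they normally generate is {e, u², u⁴, u⁶, u⁸, u¹⁰, u¹², u¹⁴}, of order 8.
Check: |G/G'| = 32/8 = 4 is the order of the abelianisation.

Answer: 8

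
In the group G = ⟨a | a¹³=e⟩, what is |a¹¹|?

Compute successive powers until reaching e:
  (a¹¹)¹ = a¹¹, (a¹¹)² = a⁹, (a¹¹)³ = a⁷, (a¹¹)⁴ = a⁵, (a¹¹)⁵ = a³, (a¹¹)⁶ = a, (a¹¹)⁷ = a¹², (a¹¹)⁸ = a¹⁰, (a¹¹)⁹ = a⁸, (a¹¹)¹⁰ = a⁶, (a¹¹)¹¹ = a⁴, (a¹¹)¹² = a², (a¹¹)¹³ = e.
The smallest positive k with (a¹¹)ᵏ = e is 13.

Answer: 13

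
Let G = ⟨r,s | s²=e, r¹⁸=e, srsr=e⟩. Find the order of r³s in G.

Compute successive powers until reaching e:
  (r³s)¹ = r³s, (r³s)² = e.
The smallest positive k with (r³s)ᵏ = e is 2.

Answer: 2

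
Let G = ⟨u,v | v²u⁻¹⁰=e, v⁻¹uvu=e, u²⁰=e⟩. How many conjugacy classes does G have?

The conjugacy classes (representative and size) are:
  [e] (size 1), [u] (size 2), [u²] (size 2), [u³] (size 2), [u⁴] (size 2), [u⁵] (size 2), [u¹⁴] (size 2), [u⁷] (size 2), [u⁸] (size 2), [u¹¹] (size 2), [u¹⁰] (size 1), [u²v⁻¹] (size 10), [u⁹v] (size 10).
Class equation: 1 + 2 + 2 + 2 + 2 + 2 + 2 + 2 + 2 + 2 + 1 + 10 + 10 = 40 = |G|. So G has 13 conjugacy classes.

Answer: 13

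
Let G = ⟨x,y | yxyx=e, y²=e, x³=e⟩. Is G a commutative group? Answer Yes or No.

x·y = xy but y·x = x²y, so x·y ≠ y·x and G is not abelian.

Answer: No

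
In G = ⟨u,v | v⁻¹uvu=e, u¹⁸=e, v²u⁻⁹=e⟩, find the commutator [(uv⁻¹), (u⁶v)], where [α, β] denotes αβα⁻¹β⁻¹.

[(uv⁻¹), (u⁶v)] = (uv⁻¹)·(u⁶v)·(uv⁻¹)⁻¹·(u⁶v)⁻¹.
  (uv⁻¹) · (u⁶v) = u¹³
  (u¹³) · (uv) = u⁵v⁻¹
  (u⁵v⁻¹) · (u⁶v⁻¹) = u⁸

Answer: u⁸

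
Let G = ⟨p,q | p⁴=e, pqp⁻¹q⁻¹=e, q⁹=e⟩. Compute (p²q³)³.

Compute successive powers of (p²q³), reducing at each step:
  (p²q³)²: (p²q³) · p² = q³;   (q³) · q³ = q⁶
  (p²q³)³: (q⁶) · p² = p²q⁶;   (p²q⁶) · q³ = p²

Answer: p²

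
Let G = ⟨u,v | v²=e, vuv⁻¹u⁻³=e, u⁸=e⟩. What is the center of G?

An element z ∈ Z(G) iff z commutes with every generator.
For example u⁴ is central: (u⁴)·u = u⁵ = u·(u⁴); (u⁴)·v = u⁴v = v·(u⁴).
Whereas u ∉ Z(G) since u·v = uv ≠ u³v = v·u.
Checking each of the 16 elements this way gives Z(G) = {e, u⁴}, of order 2.

Answer: {e, u⁴}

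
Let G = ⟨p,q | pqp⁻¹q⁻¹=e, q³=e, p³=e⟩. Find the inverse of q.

The order of q is 3 (smallest k with qᵏ = e), so q⁻¹ = q² = q².
Check: q · (q²) → q · q² = e, giving e as required.

Answer: q²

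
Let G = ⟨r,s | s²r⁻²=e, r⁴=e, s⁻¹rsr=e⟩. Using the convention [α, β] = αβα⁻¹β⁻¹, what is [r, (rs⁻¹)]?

[r, (rs⁻¹)] = r·(rs⁻¹)·r⁻¹·(rs⁻¹)⁻¹.
  r · (rs⁻¹) = s
  s · (r³) = rs
  (rs) · (rs) = r²

Answer: r²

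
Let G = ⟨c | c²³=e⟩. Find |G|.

G is generated by a single element, so G is cyclic. The relator gives c²³ = e and no smaller power is forced to be e, so the 23 powers {c, e, c², c³, c⁴, c⁵, c⁶, c⁷, c⁸, c⁹, c²², c²¹, c²⁰, c¹², c¹³, c¹¹, c¹⁰, c¹⁴, c¹⁵, c¹⁶, c¹⁷, c¹⁸, c¹⁹} are distinct. Hence |G| = 23.

Answer: 23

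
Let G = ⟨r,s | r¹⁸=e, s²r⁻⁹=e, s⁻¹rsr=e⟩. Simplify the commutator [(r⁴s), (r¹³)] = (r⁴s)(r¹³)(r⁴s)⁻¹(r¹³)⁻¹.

[(r⁴s), (r¹³)] = (r⁴s)·(r¹³)·(r⁴s)⁻¹·(r¹³)⁻¹.
  (r⁴s) · (r¹³) = s⁻¹
  (s⁻¹) · (r⁴s⁻¹) = r⁵
  (r⁵) · (r⁵) = r¹⁰

Answer: r¹⁰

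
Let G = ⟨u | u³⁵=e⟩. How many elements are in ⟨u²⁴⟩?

|⟨u²⁴⟩| equals the order of u²⁴. Compute successive powers until reaching e:
  (u²⁴)¹ = u²⁴, (u²⁴)² = u¹³, (u²⁴)³ = u², (u²⁴)⁴ = u²⁶, (u²⁴)⁵ = u¹⁵, (u²⁴)⁶ = u⁴, (u²⁴)⁷ = u²⁸, (u²⁴)⁸ = u¹⁷, (u²⁴)⁹ = u⁶, (u²⁴)¹⁰ = u³⁰, (u²⁴)¹¹ = u¹⁹, (u²⁴)¹² = u⁸, (u²⁴)¹³ = u³², (u²⁴)¹⁴ = u²¹, (u²⁴)¹⁵ = u¹⁰, (u²⁴)¹⁶ = u³⁴, (u²⁴)¹⁷ = u²³, (u²⁴)¹⁸ = u¹², (u²⁴)¹⁹ = u, (u²⁴)²⁰ = u²⁵, (u²⁴)²¹ = u¹⁴, (u²⁴)²² = u³, (u²⁴)²³ = u²⁷, (u²⁴)²⁴ = u¹⁶, (u²⁴)²⁵ = u⁵, (u²⁴)²⁶ = u²⁹, (u²⁴)²⁷ = u¹⁸, (u²⁴)²⁸ = u⁷, (u²⁴)²⁹ = u³¹, (u²⁴)³⁰ = u²⁰, (u²⁴)³¹ = u⁹, (u²⁴)³² = u³³, (u²⁴)³³ = u²², (u²⁴)³⁴ = u¹¹, (u²⁴)³⁵ = e.
The smallest positive k with (u²⁴)ᵏ = e is 35, so |⟨u²⁴⟩| = 35.

Answer: 35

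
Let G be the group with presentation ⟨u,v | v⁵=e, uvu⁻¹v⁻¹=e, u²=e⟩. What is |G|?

Enumerate words in the generators, reducing via the relations: the distinct elements are
  {e, u, v, uv, v², v³, v⁴, uv², uv³, uv⁴}.
No further products give new elements, so |G| = 10.

Answer: 10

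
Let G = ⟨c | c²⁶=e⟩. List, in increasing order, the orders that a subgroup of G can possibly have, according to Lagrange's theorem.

|G| = 26 = 2 · 13. By Lagrange's theorem the order of any subgroup divides 26; the divisors of 26 are 1, 2, 13, 26.

Answer: 1, 2, 13, 26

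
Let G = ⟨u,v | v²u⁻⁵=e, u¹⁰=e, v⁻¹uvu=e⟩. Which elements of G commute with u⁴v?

⟨u⁴v⟩ ⊆ C_G(u⁴v) since powers of u⁴v commute with u⁴v; so |C_G(u⁴v)| ≥ |⟨u⁴v⟩| = 4.
By orbit–stabilizer, |C_G(u⁴v)| = |G| / |conj. class of u⁴v| = 20 / 5 = 4.
The 4 elements commuting with u⁴v are {e, u⁵, u⁴v, u⁴v⁻¹}.

Answer: {e, u⁵, u⁴v, u⁴v⁻¹}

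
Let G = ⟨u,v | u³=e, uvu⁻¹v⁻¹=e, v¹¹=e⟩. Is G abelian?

Each pair of generators commutes: u·v = uv = v·u. Since the generators pairwise commute, every element of G commutes with every other, so G is abelian.

Answer: Yes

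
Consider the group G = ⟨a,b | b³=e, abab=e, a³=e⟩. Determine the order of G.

Enumerate words in the generators, reducing via the relations: the distinct elements are
  {a, b, e, ab, a², b², ab², a²b, ba², b²a, ab²a, a²b²}.
No further products give new elements, so |G| = 12.

Answer: 12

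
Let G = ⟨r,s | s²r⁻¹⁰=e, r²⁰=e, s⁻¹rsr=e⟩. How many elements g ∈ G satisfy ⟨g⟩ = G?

⟨g⟩ = G would require ord(g) = |G| = 40, but the maximum element order in G is 20 < 40. So G is not cyclic and no single element generates it: the count is 0.

Answer: 0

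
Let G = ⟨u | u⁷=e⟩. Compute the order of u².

Compute successive powers until reaching e:
  (u²)¹ = u², (u²)² = u⁴, (u²)³ = u⁶, (u²)⁴ = u, (u²)⁵ = u³, (u²)⁶ = u⁵, (u²)⁷ = e.
The smallest positive k with (u²)ᵏ = e is 7.

Answer: 7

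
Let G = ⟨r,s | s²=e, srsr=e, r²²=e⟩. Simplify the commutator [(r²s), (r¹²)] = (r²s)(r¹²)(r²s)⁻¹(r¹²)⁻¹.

[(r²s), (r¹²)] = (r²s)·(r¹²)·(r²s)⁻¹·(r¹²)⁻¹.
  (r²s) · (r¹²) = r¹²s
  (r¹²s) · (r²s) = r¹⁰
  (r¹⁰) · (r¹⁰) = r²⁰

Answer: r²⁰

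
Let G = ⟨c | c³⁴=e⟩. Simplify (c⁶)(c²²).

Compute (c⁶) · (c²²) by multiplying left to right and reducing via the relations at each step:
  (c⁶) · c²² = c²⁸

Answer: c²⁸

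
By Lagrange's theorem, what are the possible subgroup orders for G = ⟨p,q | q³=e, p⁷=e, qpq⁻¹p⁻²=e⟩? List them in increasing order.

|G| = 21 = 3 · 7. By Lagrange's theorem the order of any subgroup divides 21; the divisors of 21 are 1, 3, 7, 21.

Answer: 1, 3, 7, 21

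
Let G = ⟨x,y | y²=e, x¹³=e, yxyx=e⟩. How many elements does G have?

Enumerate words in the generators, reducing via the relations: the distinct elements are
  {e, x, y, xy, x², x³, x⁴, x⁵, x⁶, x⁷, x⁸, x⁹, x²y, x³y, x¹², x¹¹, x¹⁰, x⁴y, x⁵y, x⁶y, x⁷y, x⁸y, x⁹y, x¹²y, x¹¹y, x¹⁰y}.
No further products give new elements, so |G| = 26.

Answer: 26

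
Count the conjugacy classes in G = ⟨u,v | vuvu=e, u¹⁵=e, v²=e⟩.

The conjugacy classes (representative and size) are:
  [e] (size 1), [u¹⁴] (size 2), [u²] (size 2), [u³] (size 2), [u⁴] (size 2), [u¹⁰] (size 2), [u⁹] (size 2), [u⁷] (size 2), [u¹³v] (size 15).
Class equation: 1 + 2 + 2 + 2 + 2 + 2 + 2 + 2 + 15 = 30 = |G|. So G has 9 conjugacy classes.

Answer: 9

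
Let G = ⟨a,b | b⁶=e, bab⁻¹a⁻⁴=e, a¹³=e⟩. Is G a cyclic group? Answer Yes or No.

Every cyclic group is abelian. But a·b = ab while b·a = a⁴b, so a·b ≠ b·a and G is not abelian. Hence G is not cyclic.

Answer: No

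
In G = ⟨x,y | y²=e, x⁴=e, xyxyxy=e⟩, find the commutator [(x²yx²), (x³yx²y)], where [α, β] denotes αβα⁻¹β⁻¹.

[(x²yx²), (x³yx²y)] = (x²yx²)·(x³yx²y)·(x²yx²)⁻¹·(x³yx²y)⁻¹.
  (x²yx²) · (x³yx²y) = yx³
  (yx³) · (x²yx²) = x³yx
  (x³yx) · (x³yx²y) = xy

Answer: xy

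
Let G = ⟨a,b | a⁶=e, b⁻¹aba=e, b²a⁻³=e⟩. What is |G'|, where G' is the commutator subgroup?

G' = [G, G] is generated by all commutators. The generator-pair commutators are: [a, b] = a².
The subgroup they normally generate is {e, a², a⁴}, of order 3.
Check: |G/G'| = 12/3 = 4 is the order of the abelianisation.

Answer: 3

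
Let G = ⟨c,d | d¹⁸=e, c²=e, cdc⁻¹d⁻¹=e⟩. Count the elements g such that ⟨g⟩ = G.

⟨g⟩ = G would require ord(g) = |G| = 36, but the maximum element order in G is 18 < 36. So G is not cyclic and no single element generates it: the count is 0.

Answer: 0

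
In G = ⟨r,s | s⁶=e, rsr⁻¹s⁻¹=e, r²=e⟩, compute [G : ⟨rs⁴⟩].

First find ord(rs⁴) by computing successive powers:
  (rs⁴)¹ = rs⁴, (rs⁴)² = s², (rs⁴)³ = r, (rs⁴)⁴ = s⁴, (rs⁴)⁵ = rs², (rs⁴)⁶ = e.
So |⟨rs⁴⟩| = ord(rs⁴) = 6. With |G| = 12, by Lagrange [G : ⟨rs⁴⟩] = 12/6 = 2.

Answer: 2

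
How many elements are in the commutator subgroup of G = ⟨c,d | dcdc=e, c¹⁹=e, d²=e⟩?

G' = [G, G] is generated by all commutators. The generator-pair commutators are: [c, d] = c².
The subgroup they normally generate is {e, c, c², c³, c⁴, c⁵, c⁶, c⁷, c⁸, c⁹, c¹⁰, c¹¹, c¹², c¹³, c¹⁴, c¹⁵, c¹⁶, c¹⁷, c¹⁸}, of order 19.
Check: |G/G'| = 38/19 = 2 is the order of the abelianisation.

Answer: 19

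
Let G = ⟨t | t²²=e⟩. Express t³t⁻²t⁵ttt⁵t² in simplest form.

Multiply left to right, reducing at each step:
  (t³) · t⁻² = t
  t · t⁵ = t⁶
  (t⁶) · t = t⁷
  (t⁷) · t = t⁸
  (t⁸) · t⁵ = t¹³
  (t¹³) · t² = t¹⁵

Answer: t¹⁵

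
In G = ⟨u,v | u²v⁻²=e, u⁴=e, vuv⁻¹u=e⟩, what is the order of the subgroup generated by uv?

|⟨uv⟩| equals the order of uv. Compute successive powers until reaching e:
  (uv)¹ = uv, (uv)² = u², (uv)³ = uv⁻¹, (uv)⁴ = e.
The smallest positive k with (uv)ᵏ = e is 4, so |⟨uv⟩| = 4.

Answer: 4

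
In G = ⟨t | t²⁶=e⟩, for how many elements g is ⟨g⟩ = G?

G is cyclic of order 26. An element generates G iff its order is 26, and a cyclic group of order 26 has exactly φ(26) = 12 such elements.

Answer: 12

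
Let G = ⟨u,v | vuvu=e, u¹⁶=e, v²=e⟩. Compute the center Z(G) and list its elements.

An element z ∈ Z(G) iff z commutes with every generator.
For example u⁸ is central: (u⁸)·u = u⁹ = u·(u⁸); (u⁸)·v = u⁸v = v·(u⁸).
Whereas u ∉ Z(G) since u·v = uv ≠ u¹⁵v = v·u.
Checking each of the 32 elements this way gives Z(G) = {e, u⁸}, of order 2.

Answer: {e, u⁸}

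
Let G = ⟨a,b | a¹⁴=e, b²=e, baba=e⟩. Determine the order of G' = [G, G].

G' = [G, G] is generated by all commutators. The generator-pair commutators are: [a, b] = a².
The subgroup they normally generate is {e, a², a⁴, a⁶, a⁸, a¹⁰, a¹²}, of order 7.
Check: |G/G'| = 28/7 = 4 is the order of the abelianisation.

Answer: 7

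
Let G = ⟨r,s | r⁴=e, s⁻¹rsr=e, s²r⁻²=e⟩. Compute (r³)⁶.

Compute successive powers of (r³), reducing at each step:
  (r³)²: (r³) · r³ = r²
  (r³)³: (r²) · r³ = r
  (r³)⁴: r · r³ = e
  (r³)⁵: e · r³ = r³
  (r³)⁶: (r³) · r³ = r²

Answer: r²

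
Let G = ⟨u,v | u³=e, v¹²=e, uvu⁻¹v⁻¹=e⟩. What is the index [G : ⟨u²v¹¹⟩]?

First find ord(u²v¹¹) by computing successive powers:
  (u²v¹¹)¹ = u²v¹¹, (u²v¹¹)² = uv¹⁰, (u²v¹¹)³ = v⁹, (u²v¹¹)⁴ = u²v⁸, (u²v¹¹)⁵ = uv⁷, (u²v¹¹)⁶ = v⁶, (u²v¹¹)⁷ = u²v⁵, (u²v¹¹)⁸ = uv⁴, (u²v¹¹)⁹ = v³, (u²v¹¹)¹⁰ = u²v², (u²v¹¹)¹¹ = uv, (u²v¹¹)¹² = e.
So |⟨u²v¹¹⟩| = ord(u²v¹¹) = 12. With |G| = 36, by Lagrange [G : ⟨u²v¹¹⟩] = 36/12 = 3.

Answer: 3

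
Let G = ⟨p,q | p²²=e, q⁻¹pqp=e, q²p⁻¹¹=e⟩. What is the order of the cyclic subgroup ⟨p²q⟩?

|⟨p²q⟩| equals the order of p²q. Compute successive powers until reaching e:
  (p²q)¹ = p²q, (p²q)² = p¹¹, (p²q)³ = p²q⁻¹, (p²q)⁴ = e.
The smallest positive k with (p²q)ᵏ = e is 4, so |⟨p²q⟩| = 4.

Answer: 4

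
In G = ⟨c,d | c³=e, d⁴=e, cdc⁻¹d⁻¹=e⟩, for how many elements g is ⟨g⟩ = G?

G is cyclic of order 12. An element generates G iff its order is 12, and a cyclic group of order 12 has exactly φ(12) = 4 such elements.

Answer: 4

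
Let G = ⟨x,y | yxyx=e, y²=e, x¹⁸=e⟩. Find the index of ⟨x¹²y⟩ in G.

First find ord(x¹²y) by computing successive powers:
  (x¹²y)¹ = x¹²y, (x¹²y)² = e.
So |⟨x¹²y⟩| = ord(x¹²y) = 2. With |G| = 36, by Lagrange [G : ⟨x¹²y⟩] = 36/2 = 18.

Answer: 18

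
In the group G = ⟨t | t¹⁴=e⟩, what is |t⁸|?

Compute successive powers until reaching e:
  (t⁸)¹ = t⁸, (t⁸)² = t², (t⁸)³ = t¹⁰, (t⁸)⁴ = t⁴, (t⁸)⁵ = t¹², (t⁸)⁶ = t⁶, (t⁸)⁷ = e.
The smallest positive k with (t⁸)ᵏ = e is 7.

Answer: 7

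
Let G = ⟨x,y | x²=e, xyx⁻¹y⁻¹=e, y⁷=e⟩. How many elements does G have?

Enumerate words in the generators, reducing via the relations: the distinct elements are
  {e, x, y, xy, y², y³, y⁴, y⁵, y⁶, xy², xy³, xy⁴, xy⁵, xy⁶}.
No further products give new elements, so |G| = 14.

Answer: 14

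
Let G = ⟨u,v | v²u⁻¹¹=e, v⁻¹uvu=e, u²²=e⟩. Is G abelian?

u·v = uv but v·u = u¹⁰v⁻¹, so u·v ≠ v·u and G is not abelian.

Answer: No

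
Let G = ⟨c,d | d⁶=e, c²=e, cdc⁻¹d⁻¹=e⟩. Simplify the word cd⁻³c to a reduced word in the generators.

Multiply left to right, reducing at each step:
  c · d⁻³ = cd³
  (cd³) · c = d³

Answer: d³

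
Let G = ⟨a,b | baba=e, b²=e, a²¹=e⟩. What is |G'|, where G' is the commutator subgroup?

G' = [G, G] is generated by all commutators. The generator-pair commutators are: [a, b] = a².
The subgroup they normally generate is {e, a, a², a³, a⁴, a⁵, a⁶, a⁷, a⁸, a⁹, a¹⁰, a¹¹, a¹², a¹³, a¹⁴, a¹⁵, a¹⁶, a¹⁷, a¹⁸, a¹⁹, a²⁰}, of order 21.
Check: |G/G'| = 42/21 = 2 is the order of the abelianisation.

Answer: 21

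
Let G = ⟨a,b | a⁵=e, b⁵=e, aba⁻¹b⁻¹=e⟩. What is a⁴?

Compute successive powers of a, reducing at each step:
  a²: a · a = a²
  a³: (a²) · a = a³
  a⁴: (a³) · a = a⁴

Answer: a⁴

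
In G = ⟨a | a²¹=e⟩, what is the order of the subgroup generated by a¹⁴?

|⟨a¹⁴⟩| equals the order of a¹⁴. Compute successive powers until reaching e:
  (a¹⁴)¹ = a¹⁴, (a¹⁴)² = a⁷, (a¹⁴)³ = e.
The smallest positive k with (a¹⁴)ᵏ = e is 3, so |⟨a¹⁴⟩| = 3.

Answer: 3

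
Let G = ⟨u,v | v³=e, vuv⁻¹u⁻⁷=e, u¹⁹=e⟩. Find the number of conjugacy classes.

The conjugacy classes (representative and size) are:
  [e] (size 1), [u¹¹] (size 3), [u¹⁴] (size 3), [u⁶] (size 3), [u¹⁷] (size 3), [u¹²] (size 3), [u¹⁰] (size 3), [u²v] (size 19), [u¹⁸v²] (size 19).
Class equation: 1 + 3 + 3 + 3 + 3 + 3 + 3 + 19 + 19 = 57 = |G|. So G has 9 conjugacy classes.

Answer: 9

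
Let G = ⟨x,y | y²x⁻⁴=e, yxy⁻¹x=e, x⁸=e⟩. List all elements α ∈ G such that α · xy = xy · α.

⟨xy⟩ ⊆ C_G(xy) since powers of xy commute with xy; so |C_G(xy)| ≥ |⟨xy⟩| = 4.
By orbit–stabilizer, |C_G(xy)| = |G| / |conj. class of xy| = 16 / 4 = 4.
The 4 elements commuting with xy are {e, x⁴, xy, xy⁻¹}.

Answer: {e, x⁴, xy, xy⁻¹}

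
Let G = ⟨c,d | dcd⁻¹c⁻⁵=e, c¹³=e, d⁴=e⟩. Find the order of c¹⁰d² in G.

Compute successive powers until reaching e:
  (c¹⁰d²)¹ = c¹⁰d², (c¹⁰d²)² = e.
The smallest positive k with (c¹⁰d²)ᵏ = e is 2.

Answer: 2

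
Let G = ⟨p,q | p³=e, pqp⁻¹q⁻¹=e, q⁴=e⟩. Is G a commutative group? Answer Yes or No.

Each pair of generators commutes: p·q = pq = q·p. Since the generators pairwise commute, every element of G commutes with every other, so G is abelian.

Answer: Yes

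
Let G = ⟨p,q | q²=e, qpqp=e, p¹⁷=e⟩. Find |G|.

Enumerate words in the generators, reducing via the relations: the distinct elements are
  {e, p, q, pq, p², p³, p⁴, p⁵, p⁶, p⁷, p⁸, p⁹, p²q, p³q, p¹², p¹³, p¹¹, p¹⁰, p¹⁴, p¹⁵, p¹⁶, p⁴q, p⁵q, p⁶q, p⁷q, p⁸q, p⁹q, p¹²q, p¹³q, p¹¹q, p¹⁰q, p¹⁴q, p¹⁵q, p¹⁶q}.
No further products give new elements, so |G| = 34.

Answer: 34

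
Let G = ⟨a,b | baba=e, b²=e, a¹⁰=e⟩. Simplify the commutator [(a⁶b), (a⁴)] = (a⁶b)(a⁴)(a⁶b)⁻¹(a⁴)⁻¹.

[(a⁶b), (a⁴)] = (a⁶b)·(a⁴)·(a⁶b)⁻¹·(a⁴)⁻¹.
  (a⁶b) · (a⁴) = a²b
  (a²b) · (a⁶b) = a⁶
  (a⁶) · (a⁶) = a²

Answer: a²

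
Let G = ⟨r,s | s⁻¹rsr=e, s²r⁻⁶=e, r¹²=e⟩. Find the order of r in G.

Compute successive powers until reaching e:
  r¹ = r, r² = r², r³ = r³, r⁴ = r⁴, r⁵ = r⁵, r⁶ = r⁶, r⁷ = r⁷, r⁸ = r⁸, r⁹ = r⁹, r¹⁰ = r¹⁰, r¹¹ = r¹¹, r¹² = e.
The smallest positive k with rᵏ = e is 12.

Answer: 12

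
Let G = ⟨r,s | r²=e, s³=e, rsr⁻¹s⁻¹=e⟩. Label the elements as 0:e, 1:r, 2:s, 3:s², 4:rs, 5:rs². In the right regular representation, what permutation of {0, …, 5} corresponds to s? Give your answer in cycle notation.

(0 2 3)(1 4 5)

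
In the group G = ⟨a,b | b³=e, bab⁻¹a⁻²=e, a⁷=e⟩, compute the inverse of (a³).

The order of (a³) is 7 (smallest k with (a³)ᵏ = e), so (a³)⁻¹ = (a³)⁶ = a⁴.
Check: (a³) · (a⁴) → (a³) · a⁴ = e, giving e as required.

Answer: a⁴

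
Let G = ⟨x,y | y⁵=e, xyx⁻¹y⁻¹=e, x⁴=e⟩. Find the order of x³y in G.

Compute successive powers until reaching e:
  (x³y)¹ = x³y, (x³y)² = x²y², (x³y)³ = xy³, (x³y)⁴ = y⁴, (x³y)⁵ = x³, (x³y)⁶ = x²y, (x³y)⁷ = xy², (x³y)⁸ = y³, (x³y)⁹ = x³y⁴, (x³y)¹⁰ = x², (x³y)¹¹ = xy, (x³y)¹² = y², (x³y)¹³ = x³y³, (x³y)¹⁴ = x²y⁴, (x³y)¹⁵ = x, (x³y)¹⁶ = y, (x³y)¹⁷ = x³y², (x³y)¹⁸ = x²y³, (x³y)¹⁹ = xy⁴, (x³y)²⁰ = e.
The smallest positive k with (x³y)ᵏ = e is 20.

Answer: 20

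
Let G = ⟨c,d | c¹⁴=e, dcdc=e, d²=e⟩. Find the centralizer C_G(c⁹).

⟨c⁹⟩ ⊆ C_G(c⁹) since powers of c⁹ commute with c⁹; so |C_G(c⁹)| ≥ |⟨c⁹⟩| = 14.
By orbit–stabilizer, |C_G(c⁹)| = |G| / |conj. class of c⁹| = 28 / 2 = 14.
The 14 elements commuting with c⁹ are {e, c, c², c³, c⁴, c⁵, c⁶, c⁷, c⁸, c⁹, c¹⁰, c¹¹, c¹², c¹³}.

Answer: {e, c, c², c³, c⁴, c⁵, c⁶, c⁷, c⁸, c⁹, c¹⁰, c¹¹, c¹², c¹³}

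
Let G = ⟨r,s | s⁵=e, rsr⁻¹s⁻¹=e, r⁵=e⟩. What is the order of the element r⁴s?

Compute successive powers until reaching e:
  (r⁴s)¹ = r⁴s, (r⁴s)² = r³s², (r⁴s)³ = r²s³, (r⁴s)⁴ = rs⁴, (r⁴s)⁵ = e.
The smallest positive k with (r⁴s)ᵏ = e is 5.

Answer: 5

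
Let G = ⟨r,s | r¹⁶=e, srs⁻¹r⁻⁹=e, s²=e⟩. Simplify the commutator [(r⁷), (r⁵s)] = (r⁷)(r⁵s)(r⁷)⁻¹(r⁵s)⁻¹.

[(r⁷), (r⁵s)] = (r⁷)·(r⁵s)·(r⁷)⁻¹·(r⁵s)⁻¹.
  (r⁷) · (r⁵s) = r¹²s
  (r¹²s) · (r⁹) = r¹³s
  (r¹³s) · (r³s) = r⁸

Answer: r⁸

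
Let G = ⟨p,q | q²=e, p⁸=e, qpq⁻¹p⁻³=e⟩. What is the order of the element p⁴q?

Compute successive powers until reaching e:
  (p⁴q)¹ = p⁴q, (p⁴q)² = e.
The smallest positive k with (p⁴q)ᵏ = e is 2.

Answer: 2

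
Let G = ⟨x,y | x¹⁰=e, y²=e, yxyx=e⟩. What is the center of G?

An element z ∈ Z(G) iff z commutes with every generator.
For example x⁵ is central: (x⁵)·x = x⁶ = x·(x⁵); (x⁵)·y = x⁵y = y·(x⁵).
Whereas x ∉ Z(G) since x·y = xy ≠ x⁹y = y·x.
Checking each of the 20 elements this way gives Z(G) = {e, x⁵}, of order 2.

Answer: {e, x⁵}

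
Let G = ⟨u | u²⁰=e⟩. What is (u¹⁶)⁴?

Compute successive powers of (u¹⁶), reducing at each step:
  (u¹⁶)²: (u¹⁶) · u¹⁶ = u¹²
  (u¹⁶)³: (u¹²) · u¹⁶ = u⁸
  (u¹⁶)⁴: (u⁸) · u¹⁶ = u⁴

Answer: u⁴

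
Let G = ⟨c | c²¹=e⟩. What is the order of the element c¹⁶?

Compute successive powers until reaching e:
  (c¹⁶)¹ = c¹⁶, (c¹⁶)² = c¹¹, (c¹⁶)³ = c⁶, (c¹⁶)⁴ = c, (c¹⁶)⁵ = c¹⁷, (c¹⁶)⁶ = c¹², (c¹⁶)⁷ = c⁷, (c¹⁶)⁸ = c², (c¹⁶)⁹ = c¹⁸, (c¹⁶)¹⁰ = c¹³, (c¹⁶)¹¹ = c⁸, (c¹⁶)¹² = c³, (c¹⁶)¹³ = c¹⁹, (c¹⁶)¹⁴ = c¹⁴, (c¹⁶)¹⁵ = c⁹, (c¹⁶)¹⁶ = c⁴, (c¹⁶)¹⁷ = c²⁰, (c¹⁶)¹⁸ = c¹⁵, (c¹⁶)¹⁹ = c¹⁰, (c¹⁶)²⁰ = c⁵, (c¹⁶)²¹ = e.
The smallest positive k with (c¹⁶)ᵏ = e is 21.

Answer: 21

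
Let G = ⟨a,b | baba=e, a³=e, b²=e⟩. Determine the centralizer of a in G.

⟨a⟩ ⊆ C_G(a) since powers of a commute with a; so |C_G(a)| ≥ |⟨a⟩| = 3.
By orbit–stabilizer, |C_G(a)| = |G| / |conj. class of a| = 6 / 2 = 3.
The 3 elements commuting with a are {e, a, a²}.

Answer: {e, a, a²}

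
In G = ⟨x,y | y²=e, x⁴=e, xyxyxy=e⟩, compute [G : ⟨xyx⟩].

First find ord(xyx) by computing successive powers:
  (xyx)¹ = xyx, (xyx)² = yx²y, (xyx)³ = x³yx³, (xyx)⁴ = e.
So |⟨xyx⟩| = ord(xyx) = 4. With |G| = 24, by Lagrange [G : ⟨xyx⟩] = 24/4 = 6.

Answer: 6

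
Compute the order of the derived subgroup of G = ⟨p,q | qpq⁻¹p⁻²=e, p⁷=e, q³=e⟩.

G' = [G, G] is generated by all commutators. The generator-pair commutators are: [p, q] = p⁶.
The subgroup they normally generate is {e, p, p², p³, p⁴, p⁵, p⁶}, of order 7.
Check: |G/G'| = 21/7 = 3 is the order of the abelianisation.

Answer: 7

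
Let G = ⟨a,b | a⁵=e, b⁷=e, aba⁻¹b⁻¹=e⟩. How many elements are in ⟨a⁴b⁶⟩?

|⟨a⁴b⁶⟩| equals the order of a⁴b⁶. Compute successive powers until reaching e:
  (a⁴b⁶)¹ = a⁴b⁶, (a⁴b⁶)² = a³b⁵, (a⁴b⁶)³ = a²b⁴, (a⁴b⁶)⁴ = ab³, (a⁴b⁶)⁵ = b², (a⁴b⁶)⁶ = a⁴b, (a⁴b⁶)⁷ = a³, (a⁴b⁶)⁸ = a²b⁶, (a⁴b⁶)⁹ = ab⁵, (a⁴b⁶)¹⁰ = b⁴, (a⁴b⁶)¹¹ = a⁴b³, (a⁴b⁶)¹² = a³b², (a⁴b⁶)¹³ = a²b, (a⁴b⁶)¹⁴ = a, (a⁴b⁶)¹⁵ = b⁶, (a⁴b⁶)¹⁶ = a⁴b⁵, (a⁴b⁶)¹⁷ = a³b⁴, (a⁴b⁶)¹⁸ = a²b³, (a⁴b⁶)¹⁹ = ab², (a⁴b⁶)²⁰ = b, (a⁴b⁶)²¹ = a⁴, (a⁴b⁶)²² = a³b⁶, (a⁴b⁶)²³ = a²b⁵, (a⁴b⁶)²⁴ = ab⁴, (a⁴b⁶)²⁵ = b³, (a⁴b⁶)²⁶ = a⁴b², (a⁴b⁶)²⁷ = a³b, (a⁴b⁶)²⁸ = a², (a⁴b⁶)²⁹ = ab⁶, (a⁴b⁶)³⁰ = b⁵, (a⁴b⁶)³¹ = a⁴b⁴, (a⁴b⁶)³² = a³b³, (a⁴b⁶)³³ = a²b², (a⁴b⁶)³⁴ = ab, (a⁴b⁶)³⁵ = e.
The smallest positive k with (a⁴b⁶)ᵏ = e is 35, so |⟨a⁴b⁶⟩| = 35.

Answer: 35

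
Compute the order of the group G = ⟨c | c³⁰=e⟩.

G is generated by a single element, so G is cyclic. The relator gives c³⁰ = e and no smaller power is forced to be e, so the 30 powers {c, e, c², c³, c⁴, c⁵, c⁶, c⁷, c⁸, c⁹, c²², c²³, c²¹, c²⁰, c²⁴, c²⁵, c²⁶, c²⁷, c²⁸, c²⁹, c¹², c¹³, c¹¹, c¹⁰, c¹⁴, c¹⁵, c¹⁶, c¹⁷, c¹⁸, c¹⁹} are distinct. Hence |G| = 30.

Answer: 30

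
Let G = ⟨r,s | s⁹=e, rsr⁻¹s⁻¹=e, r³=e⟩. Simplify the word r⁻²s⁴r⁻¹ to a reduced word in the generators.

Multiply left to right, reducing at each step:
  r · s⁴ = rs⁴
  (rs⁴) · r⁻¹ = s⁴

Answer: s⁴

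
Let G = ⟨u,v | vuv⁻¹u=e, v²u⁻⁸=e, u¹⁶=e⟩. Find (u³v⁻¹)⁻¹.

The order of (u³v⁻¹) is 4 (smallest k with (u³v⁻¹)ᵏ = e), so (u³v⁻¹)⁻¹ = (u³v⁻¹)³ = u³v.
Check: (u³v⁻¹) · (u³v) → (u³v⁻¹) · u³ = v⁻¹;   (v⁻¹) · v = e, giving e as required.

Answer: u³v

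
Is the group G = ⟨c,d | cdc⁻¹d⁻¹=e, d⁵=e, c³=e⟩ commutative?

Each pair of generators commutes: c·d = cd = d·c. Since the generators pairwise commute, every element of G commutes with every other, so G is abelian.

Answer: Yes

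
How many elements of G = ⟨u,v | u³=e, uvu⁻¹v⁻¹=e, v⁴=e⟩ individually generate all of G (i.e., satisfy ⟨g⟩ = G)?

G is cyclic of order 12. An element generates G iff its order is 12, and a cyclic group of order 12 has exactly φ(12) = 4 such elements.

Answer: 4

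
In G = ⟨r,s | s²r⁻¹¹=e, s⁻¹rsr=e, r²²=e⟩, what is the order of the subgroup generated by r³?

|⟨r³⟩| equals the order of r³. Compute successive powers until reaching e:
  (r³)¹ = r³, (r³)² = r⁶, (r³)³ = r⁹, (r³)⁴ = r¹², (r³)⁵ = r¹⁵, (r³)⁶ = r¹⁸, (r³)⁷ = r²¹, (r³)⁸ = r², (r³)⁹ = r⁵, (r³)¹⁰ = r⁸, (r³)¹¹ = r¹¹, (r³)¹² = r¹⁴, (r³)¹³ = r¹⁷, (r³)¹⁴ = r²⁰, (r³)¹⁵ = r, (r³)¹⁶ = r⁴, (r³)¹⁷ = r⁷, (r³)¹⁸ = r¹⁰, (r³)¹⁹ = r¹³, (r³)²⁰ = r¹⁶, (r³)²¹ = r¹⁹, (r³)²² = e.
The smallest positive k with (r³)ᵏ = e is 22, so |⟨r³⟩| = 22.

Answer: 22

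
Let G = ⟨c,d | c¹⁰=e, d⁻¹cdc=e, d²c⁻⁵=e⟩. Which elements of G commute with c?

⟨c⟩ ⊆ C_G(c) since powers of c commute with c; so |C_G(c)| ≥ |⟨c⟩| = 10.
By orbit–stabilizer, |C_G(c)| = |G| / |conj. class of c| = 20 / 2 = 10.
The 10 elements commuting with c are {e, c, c², c³, c⁴, c⁵, c⁶, c⁷, c⁸, c⁹}.

Answer: {e, c, c², c³, c⁴, c⁵, c⁶, c⁷, c⁸, c⁹}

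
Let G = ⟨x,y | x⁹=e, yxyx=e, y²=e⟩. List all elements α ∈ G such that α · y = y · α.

⟨y⟩ ⊆ C_G(y) since powers of y commute with y; so |C_G(y)| ≥ |⟨y⟩| = 2.
By orbit–stabilizer, |C_G(y)| = |G| / |conj. class of y| = 18 / 9 = 2.
The 2 elements commuting with y are {e, y}.

Answer: {e, y}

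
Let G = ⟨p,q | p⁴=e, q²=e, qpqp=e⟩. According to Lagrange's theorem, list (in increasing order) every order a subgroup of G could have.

|G| = 8 = 2³. By Lagrange's theorem the order of any subgroup divides 8; the divisors of 8 are 1, 2, 4, 8.

Answer: 1, 2, 4, 8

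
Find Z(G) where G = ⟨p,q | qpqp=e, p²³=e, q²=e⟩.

An element z ∈ Z(G) iff z commutes with every generator.
For example e is central: e·p = p = p·e; e·q = q = q·e.
Whereas p ∉ Z(G) since p·q = pq ≠ p²²q = q·p.
Checking each of the 46 elements this way gives Z(G) = {e}, of order 1.

Answer: {e}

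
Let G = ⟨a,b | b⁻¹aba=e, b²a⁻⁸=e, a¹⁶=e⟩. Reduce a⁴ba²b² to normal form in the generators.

Multiply left to right, reducing at each step:
  (a⁴) · b = a⁴b
  (a⁴b) · a² = a²b
  (a²b) · b² = a²b⁻¹

Answer: a²b⁻¹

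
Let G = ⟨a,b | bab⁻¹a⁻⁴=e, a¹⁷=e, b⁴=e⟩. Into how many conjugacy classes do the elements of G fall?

The conjugacy classes (representative and size) are:
  [e] (size 1), [a⁴] (size 4), [a²] (size 4), [a⁵] (size 4), [a¹¹] (size 4), [a⁷b] (size 17), [a³b²] (size 17), [a⁹b³] (size 17).
Class equation: 1 + 4 + 4 + 4 + 4 + 17 + 17 + 17 = 68 = |G|. So G has 8 conjugacy classes.

Answer: 8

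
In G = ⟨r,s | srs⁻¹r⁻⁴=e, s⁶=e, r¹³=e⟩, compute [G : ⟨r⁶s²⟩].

First find ord(r⁶s²) by computing successive powers:
  (r⁶s²)¹ = r⁶s², (r⁶s²)² = r¹¹s⁴, (r⁶s²)³ = e.
So |⟨r⁶s²⟩| = ord(r⁶s²) = 3. With |G| = 78, by Lagrange [G : ⟨r⁶s²⟩] = 78/3 = 26.

Answer: 26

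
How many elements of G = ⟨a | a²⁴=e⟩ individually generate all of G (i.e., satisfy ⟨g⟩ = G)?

G is cyclic of order 24. An element generates G iff its order is 24, and a cyclic group of order 24 has exactly φ(24) = 8 such elements.

Answer: 8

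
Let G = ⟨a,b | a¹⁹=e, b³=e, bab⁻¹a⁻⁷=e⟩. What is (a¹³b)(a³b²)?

Compute (a¹³b) · (a³b²) by multiplying left to right and reducing via the relations at each step:
  (a¹³b) · a³ = a¹⁵b
  (a¹⁵b) · b² = a¹⁵

Answer: a¹⁵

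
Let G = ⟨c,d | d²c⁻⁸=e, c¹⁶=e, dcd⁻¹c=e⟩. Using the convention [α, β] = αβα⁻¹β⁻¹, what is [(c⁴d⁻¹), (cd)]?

[(c⁴d⁻¹), (cd)] = (c⁴d⁻¹)·(cd)·(c⁴d⁻¹)⁻¹·(cd)⁻¹.
  (c⁴d⁻¹) · (cd) = c³
  (c³) · (c⁴d) = c⁷d
  (c⁷d) · (cd⁻¹) = c⁶

Answer: c⁶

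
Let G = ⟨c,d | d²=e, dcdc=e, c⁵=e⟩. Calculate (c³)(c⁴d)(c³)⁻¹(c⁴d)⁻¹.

[(c³), (c⁴d)] = (c³)·(c⁴d)·(c³)⁻¹·(c⁴d)⁻¹.
  (c³) · (c⁴d) = c²d
  (c²d) · (c²) = d
  d · (c⁴d) = c

Answer: c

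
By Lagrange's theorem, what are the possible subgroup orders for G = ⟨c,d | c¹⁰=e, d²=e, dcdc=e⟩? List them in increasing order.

|G| = 20 = 2² · 5. By Lagrange's theorem the order of any subgroup divides 20; the divisors of 20 are 1, 2, 4, 5, 10, 20.

Answer: 1, 2, 4, 5, 10, 20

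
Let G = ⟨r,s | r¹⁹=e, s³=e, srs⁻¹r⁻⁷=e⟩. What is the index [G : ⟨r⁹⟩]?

First find ord(r⁹) by computing successive powers:
  (r⁹)¹ = r⁹, (r⁹)² = r¹⁸, (r⁹)³ = r⁸, (r⁹)⁴ = r¹⁷, (r⁹)⁵ = r⁷, (r⁹)⁶ = r¹⁶, (r⁹)⁷ = r⁶, (r⁹)⁸ = r¹⁵, (r⁹)⁹ = r⁵, (r⁹)¹⁰ = r¹⁴, (r⁹)¹¹ = r⁴, (r⁹)¹² = r¹³, (r⁹)¹³ = r³, (r⁹)¹⁴ = r¹², (r⁹)¹⁵ = r², (r⁹)¹⁶ = r¹¹, (r⁹)¹⁷ = r, (r⁹)¹⁸ = r¹⁰, (r⁹)¹⁹ = e.
So |⟨r⁹⟩| = ord(r⁹) = 19. With |G| = 57, by Lagrange [G : ⟨r⁹⟩] = 57/19 = 3.

Answer: 3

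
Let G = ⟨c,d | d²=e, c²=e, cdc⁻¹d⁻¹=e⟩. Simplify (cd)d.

Compute (cd) · d by multiplying left to right and reducing via the relations at each step:
  (cd) · d = c

Answer: c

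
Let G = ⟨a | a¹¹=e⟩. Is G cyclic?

|G| = 11. The element a has order 11 (its powers give 11 distinct elements), so ⟨a⟩ = G and G is cyclic.

Answer: Yes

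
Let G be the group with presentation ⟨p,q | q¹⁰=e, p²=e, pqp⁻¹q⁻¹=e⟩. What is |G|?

Enumerate words in the generators, reducing via the relations: the distinct elements are
  {e, p, q, pq, q², q³, q⁴, q⁵, q⁶, q⁷, q⁸, q⁹, pq², pq³, pq⁴, pq⁵, pq⁶, pq⁷, pq⁸, pq⁹}.
No further products give new elements, so |G| = 20.

Answer: 20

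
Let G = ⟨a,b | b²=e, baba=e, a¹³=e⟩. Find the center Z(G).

An element z ∈ Z(G) iff z commutes with every generator.
For example e is central: e·a = a = a·e; e·b = b = b·e.
Whereas a ∉ Z(G) since a·b = ab ≠ a¹²b = b·a.
Checking each of the 26 elements this way gives Z(G) = {e}, of order 1.

Answer: {e}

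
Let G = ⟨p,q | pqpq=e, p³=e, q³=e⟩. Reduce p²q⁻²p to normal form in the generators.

Multiply left to right, reducing at each step:
  (p²) · q⁻² = p²q
  (p²q) · p = pq²

Answer: pq²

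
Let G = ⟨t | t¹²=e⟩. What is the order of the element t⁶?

Compute successive powers until reaching e:
  (t⁶)¹ = t⁶, (t⁶)² = e.
The smallest positive k with (t⁶)ᵏ = e is 2.

Answer: 2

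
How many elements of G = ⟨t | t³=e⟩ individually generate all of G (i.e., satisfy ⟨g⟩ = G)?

G is cyclic of order 3. An element generates G iff its order is 3, and a cyclic group of order 3 has exactly φ(3) = 2 such elements.

Answer: 2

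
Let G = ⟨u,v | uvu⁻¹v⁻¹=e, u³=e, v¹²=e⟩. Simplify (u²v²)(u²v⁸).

Compute (u²v²) · (u²v⁸) by multiplying left to right and reducing via the relations at each step:
  (u²v²) · u² = uv²
  (uv²) · v⁸ = uv¹⁰

Answer: uv¹⁰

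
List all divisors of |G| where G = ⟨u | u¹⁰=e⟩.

|G| = 10 = 2 · 5. By Lagrange's theorem the order of any subgroup divides 10; the divisors of 10 are 1, 2, 5, 10.

Answer: 1, 2, 5, 10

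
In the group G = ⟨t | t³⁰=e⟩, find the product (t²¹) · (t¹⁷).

Compute (t²¹) · (t¹⁷) by multiplying left to right and reducing via the relations at each step:
  (t²¹) · t¹⁷ = t⁸

Answer: t⁸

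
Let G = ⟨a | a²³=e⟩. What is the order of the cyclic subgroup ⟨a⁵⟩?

|⟨a⁵⟩| equals the order of a⁵. Compute successive powers until reaching e:
  (a⁵)¹ = a⁵, (a⁵)² = a¹⁰, (a⁵)³ = a¹⁵, (a⁵)⁴ = a²⁰, (a⁵)⁵ = a², (a⁵)⁶ = a⁷, (a⁵)⁷ = a¹², (a⁵)⁸ = a¹⁷, (a⁵)⁹ = a²², (a⁵)¹⁰ = a⁴, (a⁵)¹¹ = a⁹, (a⁵)¹² = a¹⁴, (a⁵)¹³ = a¹⁹, (a⁵)¹⁴ = a, (a⁵)¹⁵ = a⁶, (a⁵)¹⁶ = a¹¹, (a⁵)¹⁷ = a¹⁶, (a⁵)¹⁸ = a²¹, (a⁵)¹⁹ = a³, (a⁵)²⁰ = a⁸, (a⁵)²¹ = a¹³, (a⁵)²² = a¹⁸, (a⁵)²³ = e.
The smallest positive k with (a⁵)ᵏ = e is 23, so |⟨a⁵⟩| = 23.

Answer: 23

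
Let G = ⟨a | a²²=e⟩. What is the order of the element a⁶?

Compute successive powers until reaching e:
  (a⁶)¹ = a⁶, (a⁶)² = a¹², (a⁶)³ = a¹⁸, (a⁶)⁴ = a², (a⁶)⁵ = a⁸, (a⁶)⁶ = a¹⁴, (a⁶)⁷ = a²⁰, (a⁶)⁸ = a⁴, (a⁶)⁹ = a¹⁰, (a⁶)¹⁰ = a¹⁶, (a⁶)¹¹ = e.
The smallest positive k with (a⁶)ᵏ = e is 11.

Answer: 11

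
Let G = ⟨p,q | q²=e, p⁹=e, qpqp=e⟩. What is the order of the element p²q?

Compute successive powers until reaching e:
  (p²q)¹ = p²q, (p²q)² = e.
The smallest positive k with (p²q)ᵏ = e is 2.

Answer: 2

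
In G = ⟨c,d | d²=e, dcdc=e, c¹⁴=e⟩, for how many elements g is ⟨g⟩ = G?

⟨g⟩ = G would require ord(g) = |G| = 28, but the maximum element order in G is 14 < 28. So G is not cyclic and no single element generates it: the count is 0.

Answer: 0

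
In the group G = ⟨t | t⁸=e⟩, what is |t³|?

Compute successive powers until reaching e:
  (t³)¹ = t³, (t³)² = t⁶, (t³)³ = t, (t³)⁴ = t⁴, (t³)⁵ = t⁷, (t³)⁶ = t², (t³)⁷ = t⁵, (t³)⁸ = e.
The smallest positive k with (t³)ᵏ = e is 8.

Answer: 8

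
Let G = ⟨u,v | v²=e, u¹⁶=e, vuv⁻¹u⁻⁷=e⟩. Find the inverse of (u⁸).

The order of (u⁸) is 2 (smallest k with (u⁸)ᵏ = e), so (u⁸)⁻¹ = (u⁸)¹ = u⁸.
Check: (u⁸) · (u⁸) → (u⁸) · u⁸ = e, giving e as required.

Answer: u⁸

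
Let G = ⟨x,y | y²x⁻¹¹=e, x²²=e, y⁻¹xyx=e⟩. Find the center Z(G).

An element z ∈ Z(G) iff z commutes with every generator.
For example x¹¹ is central: (x¹¹)·x = x¹² = x·(x¹¹); (x¹¹)·y = y⁻¹ = y·(x¹¹).
Whereas x ∉ Z(G) since x·y = xy ≠ x¹⁰y⁻¹ = y·x.
Checking each of the 44 elements this way gives Z(G) = {e, x¹¹}, of order 2.

Answer: {e, x¹¹}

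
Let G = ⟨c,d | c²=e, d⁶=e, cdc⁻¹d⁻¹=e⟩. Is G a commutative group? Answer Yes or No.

Each pair of generators commutes: c·d = cd = d·c. Since the generators pairwise commute, every element of G commutes with every other, so G is abelian.

Answer: Yes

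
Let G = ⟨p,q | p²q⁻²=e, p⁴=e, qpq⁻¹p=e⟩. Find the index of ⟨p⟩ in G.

First find ord(p) by computing successive powers:
  p¹ = p, p² = p², p³ = p³, p⁴ = e.
So |⟨p⟩| = ord(p) = 4. With |G| = 8, by Lagrange [G : ⟨p⟩] = 8/4 = 2.

Answer: 2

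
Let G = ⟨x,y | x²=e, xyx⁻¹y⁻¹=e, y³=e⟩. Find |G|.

Enumerate words in the generators, reducing via the relations: the distinct elements are
  {e, x, y, xy, y², xy²}.
No further products give new elements, so |G| = 6.

Answer: 6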